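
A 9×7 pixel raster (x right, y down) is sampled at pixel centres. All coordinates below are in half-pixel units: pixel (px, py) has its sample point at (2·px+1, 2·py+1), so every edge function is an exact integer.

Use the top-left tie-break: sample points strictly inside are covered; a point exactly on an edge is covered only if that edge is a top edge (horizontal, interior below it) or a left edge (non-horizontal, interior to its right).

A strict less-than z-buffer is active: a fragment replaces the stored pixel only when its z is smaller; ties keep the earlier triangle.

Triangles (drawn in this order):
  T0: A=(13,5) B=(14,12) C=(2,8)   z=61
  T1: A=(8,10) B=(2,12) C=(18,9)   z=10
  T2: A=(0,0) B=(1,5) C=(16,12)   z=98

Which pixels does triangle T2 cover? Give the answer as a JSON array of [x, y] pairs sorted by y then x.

T0:
  2·area = 80
  edge (13, 5)→(14, 12): d=(1,7) right/bottom  bias=-1
  edge (14, 12)→(2, 8): d=(-12,-4) top-left  bias=+0
  edge (2, 8)→(13, 5): d=(11,-3) top-left  bias=+0
    (6,2)@(13, 5): e=[0,80,0] → ·  [on edge]
    (3,3)@(7, 7): e=[44,32,4] → █
    (4,3)@(9, 7): e=[30,40,10] → █
    (5,3)@(11, 7): e=[16,48,16] → █
    (6,3)@(13, 7): e=[2,56,22] → █
    (7,3)@(15, 7): e=[-12,64,28] → ·
    (2,4)@(5, 9): e=[60,0,20] → █  [on edge]
    (7,4)@(15, 9): e=[-10,40,50] → ·
    (2,5)@(5, 11): e=[62,-24,42] → ·
    (3,5)@(7, 11): e=[48,-16,48] → ·
    (4,5)@(9, 11): e=[34,-8,54] → ·
    (5,5)@(11, 11): e=[20,0,60] → █  [on edge]
    (8,6)@(17, 13): e=[-20,0,100] → ·  [on edge]
  covered (11 px):
    · · · · · · · · ·
    · · · · · · · · ·
    · · · · · · · · ·
    · · · █ █ █ █ · ·
    · · █ █ █ █ █ · ·
    · · · · · █ █ · ·
    · · · · · · · · ·
T1:
  2·area = 14  (B↔C swapped to make it positive)
  edge (8, 10)→(18, 9): d=(10,-1) top-left  bias=+0
  edge (18, 9)→(2, 12): d=(-16,3) right/bottom  bias=-1
  edge (2, 12)→(8, 10): d=(6,-2) top-left  bias=+0
    (8,3)@(17, 7): e=[-21,35,0] → ·  [on edge]
    (5,4)@(11, 9): e=[-7,21,0] → ·  [on edge]
    (2,5)@(5, 11): e=[7,7,0] → █  [on edge]
    (3,5)@(7, 11): e=[9,1,4] → █
    (4,5)@(9, 11): e=[11,-5,8] → ·
    (2,6)@(5, 13): e=[27,-25,12] → ·
    (3,6)@(7, 13): e=[29,-31,16] → ·
  covered (2 px):
    · · · · · · · · ·
    · · · · · · · · ·
    · · · · · · · · ·
    · · · · · · · · ·
    · · · · · · · · ·
    · · █ █ · · · · ·
    · · · · · · · · ·
T2:
  2·area = 68  (B↔C swapped to make it positive)
  edge (0, 0)→(16, 12): d=(16,12) right/bottom  bias=-1
  edge (16, 12)→(1, 5): d=(-15,-7) top-left  bias=+0
  edge (1, 5)→(0, 0): d=(-1,-5) top-left  bias=+0
    (0,0)@(1, 1): e=[4,60,4] → █
    (1,0)@(3, 1): e=[-20,74,14] → ·
    (0,1)@(1, 3): e=[36,30,2] → █
    (1,1)@(3, 3): e=[12,44,12] → █
    (2,1)@(5, 3): e=[-12,58,22] → ·
    (0,2)@(1, 5): e=[68,0,0] → █  [on edge]
    (2,2)@(5, 5): e=[20,28,20] → █
    (3,2)@(7, 5): e=[-4,42,30] → ·
    (0,3)@(1, 7): e=[100,-30,-2] → ·
    (1,3)@(3, 7): e=[76,-16,8] → ·
    (2,3)@(5, 7): e=[52,-2,18] → ·
    (3,3)@(7, 7): e=[28,12,28] → █
  covered (9 px):
    █ · · · · · · · ·
    █ █ · · · · · · ·
    █ █ █ · · · · · ·
    · · · █ █ · · · ·
    · · · · · █ · · ·
    · · · · · · · · ·
    · · · · · · · · ·

Result: [[0,0],[0,1],[1,1],[0,2],[1,2],[2,2],[3,3],[4,3],[5,4]]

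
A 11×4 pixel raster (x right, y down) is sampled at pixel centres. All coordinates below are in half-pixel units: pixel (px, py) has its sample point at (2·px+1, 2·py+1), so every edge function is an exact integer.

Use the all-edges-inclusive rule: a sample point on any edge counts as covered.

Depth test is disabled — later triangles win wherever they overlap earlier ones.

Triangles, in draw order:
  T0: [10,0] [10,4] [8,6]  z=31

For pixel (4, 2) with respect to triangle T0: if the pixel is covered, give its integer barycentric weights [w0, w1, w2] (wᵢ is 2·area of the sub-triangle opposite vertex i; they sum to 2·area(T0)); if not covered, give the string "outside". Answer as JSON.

T0:
  2·area = 8
  edge (10, 0)→(10, 4): d=(0,4) inclusive
  edge (10, 4)→(8, 6): d=(-2,2) inclusive
  edge (8, 6)→(10, 0): d=(2,-6) inclusive
    (6,0)@(13, 1): e=[-12,0,20] → ·  [on edge]
    (4,1)@(9, 3): e=[4,4,0] → █  [on edge]
    (5,1)@(11, 3): e=[-4,0,12] → ·  [on edge]
    (4,2)@(9, 5): e=[4,0,4] → █  [on edge]
    (5,2)@(11, 5): e=[-4,-4,16] → ·
    (3,3)@(7, 7): e=[12,0,-4] → ·  [on edge]
    (4,3)@(9, 7): e=[4,-4,8] → ·
  covered (2 px):
    · · · · · · · · · · ·
    · · · · █ · · · · · ·
    · · · · █ · · · · · ·
    · · · · · · · · · · ·

Result: [0,4,4]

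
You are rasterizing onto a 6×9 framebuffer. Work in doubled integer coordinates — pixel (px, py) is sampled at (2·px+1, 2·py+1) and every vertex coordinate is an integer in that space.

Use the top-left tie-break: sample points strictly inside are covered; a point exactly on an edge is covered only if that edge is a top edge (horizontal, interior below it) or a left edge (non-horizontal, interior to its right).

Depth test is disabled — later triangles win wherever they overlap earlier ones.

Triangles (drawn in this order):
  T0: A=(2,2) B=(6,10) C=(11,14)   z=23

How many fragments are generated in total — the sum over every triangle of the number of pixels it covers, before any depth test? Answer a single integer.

T0:
  2·area = 24  (B↔C swapped to make it positive)
  edge (2, 2)→(11, 14): d=(9,12) right/bottom  bias=-1
  edge (11, 14)→(6, 10): d=(-5,-4) top-left  bias=+0
  edge (6, 10)→(2, 2): d=(-4,-8) top-left  bias=+0
    (2,3)@(5, 7): e=[9,11,4] → #
    (3,3)@(7, 7): e=[-15,19,20] → ·
    (2,4)@(5, 9): e=[27,1,-4] → ·
    (3,4)@(7, 9): e=[3,9,12] → #
    (4,4)@(9, 9): e=[-21,17,28] → ·
    (3,5)@(7, 11): e=[21,-1,4] → ·
  covered (2 px):
    · · · · · ·
    · · · · · ·
    · · · · · ·
    · · # · · ·
    · · · # · ·
    · · · · · ·
    · · · · · ·
    · · · · · ·
    · · · · · ·

Final: 2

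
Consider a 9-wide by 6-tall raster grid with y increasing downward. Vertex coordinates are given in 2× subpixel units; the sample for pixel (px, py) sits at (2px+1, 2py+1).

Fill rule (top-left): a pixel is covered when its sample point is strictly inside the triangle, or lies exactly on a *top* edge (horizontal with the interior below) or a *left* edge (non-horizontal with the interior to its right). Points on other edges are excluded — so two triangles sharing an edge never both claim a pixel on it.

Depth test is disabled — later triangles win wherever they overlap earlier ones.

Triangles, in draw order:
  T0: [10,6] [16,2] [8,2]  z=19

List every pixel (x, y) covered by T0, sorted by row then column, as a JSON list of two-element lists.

T0:
  2·area = 32  (B↔C swapped to make it positive)
  edge (10, 6)→(8, 2): d=(-2,-4) top-left  bias=+0
  edge (8, 2)→(16, 2): d=(8,0) top-left  bias=+0
  edge (16, 2)→(10, 6): d=(-6,4) right/bottom  bias=-1
    (4,1)@(9, 3): e=[2,8,22] → X
    (5,1)@(11, 3): e=[10,8,14] → X
    (6,1)@(13, 3): e=[18,8,6] → X
    (7,1)@(15, 3): e=[26,8,-2] → .
    (4,2)@(9, 5): e=[-2,24,10] → .
    (5,2)@(11, 5): e=[6,24,2] → X
    (6,2)@(13, 5): e=[14,24,-6] → .
    (5,3)@(11, 7): e=[2,40,-10] → .
  covered (4 px):
    . . . . . . . . .
    . . . . X X X . .
    . . . . . X . . .
    . . . . . . . . .
    . . . . . . . . .
    . . . . . . . . .

Result: [[4,1],[5,1],[6,1],[5,2]]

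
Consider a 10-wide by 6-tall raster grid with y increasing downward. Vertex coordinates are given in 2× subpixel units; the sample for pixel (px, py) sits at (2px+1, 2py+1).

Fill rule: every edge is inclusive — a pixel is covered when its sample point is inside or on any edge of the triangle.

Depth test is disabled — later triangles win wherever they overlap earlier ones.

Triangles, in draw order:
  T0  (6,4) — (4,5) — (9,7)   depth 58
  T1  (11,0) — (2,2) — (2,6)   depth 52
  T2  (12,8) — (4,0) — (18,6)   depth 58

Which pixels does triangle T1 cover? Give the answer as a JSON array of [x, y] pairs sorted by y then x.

T0:
  2·area = 9  (B↔C swapped to make it positive)
  edge (6, 4)→(9, 7): d=(3,3) inclusive
  edge (9, 7)→(4, 5): d=(-5,-2) inclusive
  edge (4, 5)→(6, 4): d=(2,-1) inclusive
    (1,0)@(3, 1): e=[0,18,-9] → ·  [on edge]
    (2,1)@(5, 3): e=[0,12,-3] → ·  [on edge]
    (2,2)@(5, 5): e=[6,2,1] → █
    (3,2)@(7, 5): e=[0,6,3] → █  [on edge]
    (4,2)@(9, 5): e=[-6,10,5] → ·
    (2,3)@(5, 7): e=[12,-8,5] → ·
    (3,3)@(7, 7): e=[6,-4,7] → ·
    (4,3)@(9, 7): e=[0,0,9] → █  [on edge]
    (5,3)@(11, 7): e=[-6,4,11] → ·
    (4,4)@(9, 9): e=[6,-10,13] → ·
    (5,4)@(11, 9): e=[0,-6,15] → ·  [on edge]
    (6,5)@(13, 11): e=[0,-12,21] → ·  [on edge]
    (9,5)@(19, 11): e=[-18,0,27] → ·  [on edge]
  covered (3 px):
    · · · · · · · · · ·
    · · · · · · · · · ·
    · · █ █ · · · · · ·
    · · · · █ · · · · ·
    · · · · · · · · · ·
    · · · · · · · · · ·
T1:
  2·area = 36  (B↔C swapped to make it positive)
  edge (11, 0)→(2, 6): d=(-9,6) inclusive
  edge (2, 6)→(2, 2): d=(0,-4) inclusive
  edge (2, 2)→(11, 0): d=(9,-2) inclusive
    (3,0)@(7, 1): e=[15,20,1] → █
    (4,0)@(9, 1): e=[3,28,5] → █
    (5,0)@(11, 1): e=[-9,36,9] → ·
    (1,1)@(3, 3): e=[21,4,11] → █
    (2,1)@(5, 3): e=[9,12,15] → █
    (3,1)@(7, 3): e=[-3,20,19] → ·
    (4,1)@(9, 3): e=[-15,28,23] → ·
    (1,2)@(3, 5): e=[3,4,29] → █
    (2,2)@(5, 5): e=[-9,12,33] → ·
    (1,3)@(3, 7): e=[-15,4,47] → ·
  covered (5 px):
    · · · █ █ · · · · ·
    · █ █ · · · · · · ·
    · █ · · · · · · · ·
    · · · · · · · · · ·
    · · · · · · · · · ·
    · · · · · · · · · ·
T2:
  2·area = 64
  edge (12, 8)→(4, 0): d=(-8,-8) inclusive
  edge (4, 0)→(18, 6): d=(14,6) inclusive
  edge (18, 6)→(12, 8): d=(-6,2) inclusive
    (2,0)@(5, 1): e=[0,8,56] → █  [on edge]
    (3,0)@(7, 1): e=[16,-4,52] → ·
    (2,1)@(5, 3): e=[-16,36,44] → ·
    (3,1)@(7, 3): e=[0,24,40] → █  [on edge]
    (4,1)@(9, 3): e=[16,12,36] → █
    (5,1)@(11, 3): e=[32,0,32] → █  [on edge]
    (6,1)@(13, 3): e=[48,-12,28] → ·
    (3,2)@(7, 5): e=[-16,52,28] → ·
    (4,2)@(9, 5): e=[0,40,24] → █  [on edge]
    (6,2)@(13, 5): e=[32,16,16] → █
    (7,2)@(15, 5): e=[48,4,12] → █
    (8,2)@(17, 5): e=[64,-8,8] → ·
    (5,3)@(11, 7): e=[0,56,8] → █  [on edge]
    (7,3)@(15, 7): e=[32,32,0] → █  [on edge]
    (4,4)@(9, 9): e=[-32,96,0] → ·  [on edge]
    (6,4)@(13, 9): e=[0,72,-8] → ·  [on edge]
    (1,5)@(3, 11): e=[-96,160,0] → ·  [on edge]
    (7,5)@(15, 11): e=[0,88,-24] → ·  [on edge]
  covered (11 px):
    · · █ · · · · · · ·
    · · · █ █ █ · · · ·
    · · · · █ █ █ █ · ·
    · · · · · █ █ █ · ·
    · · · · · · · · · ·
    · · · · · · · · · ·

Result: [[3,0],[4,0],[1,1],[2,1],[1,2]]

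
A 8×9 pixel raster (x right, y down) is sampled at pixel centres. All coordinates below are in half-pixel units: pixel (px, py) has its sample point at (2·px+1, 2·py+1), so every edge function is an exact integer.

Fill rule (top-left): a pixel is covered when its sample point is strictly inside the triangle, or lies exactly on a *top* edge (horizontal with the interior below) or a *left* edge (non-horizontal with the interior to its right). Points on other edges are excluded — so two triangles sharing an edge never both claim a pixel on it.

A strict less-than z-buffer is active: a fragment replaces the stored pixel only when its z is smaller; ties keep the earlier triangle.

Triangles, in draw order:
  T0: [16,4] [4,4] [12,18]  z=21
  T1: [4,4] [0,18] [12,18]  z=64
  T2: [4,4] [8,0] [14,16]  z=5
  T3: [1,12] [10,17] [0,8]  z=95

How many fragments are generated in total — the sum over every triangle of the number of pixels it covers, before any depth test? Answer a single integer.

T0:
  2·area = 168  (B↔C swapped to make it positive)
  edge (16, 4)→(12, 18): d=(-4,14) right/bottom  bias=-1
  edge (12, 18)→(4, 4): d=(-8,-14) top-left  bias=+0
  edge (4, 4)→(16, 4): d=(12,0) top-left  bias=+0
    (2,2)@(5, 5): e=[150,6,12] → █
    (3,2)@(7, 5): e=[122,34,12] → █
    (4,2)@(9, 5): e=[94,62,12] → █
    (5,2)@(11, 5): e=[66,90,12] → █
    (6,2)@(13, 5): e=[38,118,12] → █
    (7,2)@(15, 5): e=[10,146,12] → █
    (2,3)@(5, 7): e=[142,-10,36] → ·
    (3,3)@(7, 7): e=[114,18,36] → █
    (3,4)@(7, 9): e=[106,2,60] → █
    (7,4)@(15, 9): e=[-6,114,60] → ·
    (3,5)@(7, 11): e=[98,-14,84] → ·
    (4,5)@(9, 11): e=[70,14,84] → █
  covered (21 px):
    · · · · · · · ·
    · · · · · · · ·
    · · █ █ █ █ █ █
    · · · █ █ █ █ █
    · · · █ █ █ █ ·
    · · · · █ █ █ ·
    · · · · · █ █ ·
    · · · · · █ · ·
    · · · · · · · ·
T1:
  2·area = 168  (B↔C swapped to make it positive)
  edge (4, 4)→(12, 18): d=(8,14) right/bottom  bias=-1
  edge (12, 18)→(0, 18): d=(-12,0) right/bottom  bias=-1
  edge (0, 18)→(4, 4): d=(4,-14) top-left  bias=+0
    (2,3)@(5, 7): e=[10,132,26] → █
    (3,3)@(7, 7): e=[-18,132,54] → ·
    (1,4)@(3, 9): e=[54,108,6] → █
    (3,4)@(7, 9): e=[-2,108,62] → ·
    (1,5)@(3, 11): e=[70,84,14] → █
    (3,5)@(7, 11): e=[14,84,70] → █
    (4,5)@(9, 11): e=[-14,84,98] → ·
    (1,6)@(3, 13): e=[86,60,22] → █
    (4,6)@(9, 13): e=[2,60,106] → █
    (5,6)@(11, 13): e=[-26,60,134] → ·
    (0,7)@(1, 15): e=[130,36,2] → █
    (5,7)@(11, 15): e=[-10,36,142] → ·
  covered (21 px):
    · · · · · · · ·
    · · · · · · · ·
    · · · · · · · ·
    · · █ · · · · ·
    · █ █ · · · · ·
    · █ █ █ · · · ·
    · █ █ █ █ · · ·
    █ █ █ █ █ · · ·
    █ █ █ █ █ █ · ·
T2:
  2·area = 88
  edge (4, 4)→(8, 0): d=(4,-4) top-left  bias=+0
  edge (8, 0)→(14, 16): d=(6,16) right/bottom  bias=-1
  edge (14, 16)→(4, 4): d=(-10,-12) top-left  bias=+0
    (3,0)@(7, 1): e=[0,22,66] → █  [on edge]
    (4,0)@(9, 1): e=[8,-10,90] → ·
    (2,1)@(5, 3): e=[0,66,22] → █  [on edge]
    (4,1)@(9, 3): e=[16,2,70] → █
    (5,1)@(11, 3): e=[24,-30,94] → ·
    (1,2)@(3, 5): e=[0,110,-22] → ·  [on edge]
    (2,2)@(5, 5): e=[8,78,2] → █
    (5,2)@(11, 5): e=[32,-18,74] → ·
    (0,3)@(1, 7): e=[0,154,-66] → ·  [on edge]
    (2,3)@(5, 7): e=[16,90,-18] → ·
    (3,3)@(7, 7): e=[24,58,6] → █
    (5,3)@(11, 7): e=[40,-6,54] → ·
  covered (12 px):
    · · · █ · · · ·
    · · █ █ █ · · ·
    · · █ █ █ · · ·
    · · · █ █ · · ·
    · · · · █ █ · ·
    · · · · · █ · ·
    · · · · · · · ·
    · · · · · · · ·
    · · · · · · · ·
T3:
  2·area = 31  (B↔C swapped to make it positive)
  edge (1, 12)→(0, 8): d=(-1,-4) top-left  bias=+0
  edge (0, 8)→(10, 17): d=(10,9) right/bottom  bias=-1
  edge (10, 17)→(1, 12): d=(-9,-5) top-left  bias=+0
    (0,4)@(1, 9): e=[3,1,27] → █
    (1,4)@(3, 9): e=[11,-17,37] → ·
    (0,5)@(1, 11): e=[1,21,9] → █
    (1,5)@(3, 11): e=[9,3,19] → █
    (2,5)@(5, 11): e=[17,-15,29] → ·
    (0,6)@(1, 13): e=[-1,41,-9] → ·
    (1,6)@(3, 13): e=[7,23,1] → █
    (2,6)@(5, 13): e=[15,5,11] → █
    (3,6)@(7, 13): e=[23,-13,21] → ·
    (1,7)@(3, 15): e=[5,43,-17] → ·
    (2,7)@(5, 15): e=[13,25,-7] → ·
    (3,7)@(7, 15): e=[21,7,3] → █
  covered (6 px):
    · · · · · · · ·
    · · · · · · · ·
    · · · · · · · ·
    · · · · · · · ·
    █ · · · · · · ·
    █ █ · · · · · ·
    · █ █ · · · · ·
    · · · █ · · · ·
    · · · · · · · ·

Final: 60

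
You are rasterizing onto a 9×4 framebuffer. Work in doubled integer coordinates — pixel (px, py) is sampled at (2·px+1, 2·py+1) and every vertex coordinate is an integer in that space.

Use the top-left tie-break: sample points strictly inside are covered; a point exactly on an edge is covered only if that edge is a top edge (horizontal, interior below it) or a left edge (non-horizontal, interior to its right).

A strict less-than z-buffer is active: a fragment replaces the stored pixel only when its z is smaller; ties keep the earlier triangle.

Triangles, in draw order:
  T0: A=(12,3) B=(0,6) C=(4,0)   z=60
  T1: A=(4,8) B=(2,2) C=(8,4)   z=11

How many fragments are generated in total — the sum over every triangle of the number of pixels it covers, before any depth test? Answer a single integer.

T0:
  2·area = 60
  edge (12, 3)→(0, 6): d=(-12,3) right/bottom  bias=-1
  edge (0, 6)→(4, 0): d=(4,-6) top-left  bias=+0
  edge (4, 0)→(12, 3): d=(8,3) right/bottom  bias=-1
    (2,0)@(5, 1): e=[45,10,5] → X
    (3,0)@(7, 1): e=[39,22,-1] → .
    (1,1)@(3, 3): e=[27,6,27] → X
    (3,1)@(7, 3): e=[15,30,15] → X
    (4,1)@(9, 3): e=[9,42,9] → X
    (5,1)@(11, 3): e=[3,54,3] → X
    (6,1)@(13, 3): e=[-3,66,-3] → .
    (0,2)@(1, 5): e=[9,2,49] → X
    (2,2)@(5, 5): e=[-3,26,37] → .
    (3,2)@(7, 5): e=[-9,38,31] → .
    (4,2)@(9, 5): e=[-15,50,25] → .
    (5,2)@(11, 5): e=[-21,62,19] → .
  covered (8 px):
    . . X . . . . . .
    . X X X X X . . .
    X X . . . . . . .
    . . . . . . . . .
T1:
  2·area = 32
  edge (4, 8)→(2, 2): d=(-2,-6) top-left  bias=+0
  edge (2, 2)→(8, 4): d=(6,2) right/bottom  bias=-1
  edge (8, 4)→(4, 8): d=(-4,4) right/bottom  bias=-1
    (5,0)@(11, 1): e=[56,-24,0] → .  [on edge]
    (1,1)@(3, 3): e=[4,4,24] → X
    (2,1)@(5, 3): e=[16,0,16] → .  [on edge]
    (4,1)@(9, 3): e=[40,-8,0] → .  [on edge]
    (1,2)@(3, 5): e=[0,16,16] → X  [on edge]
    (2,2)@(5, 5): e=[12,12,8] → X
    (3,2)@(7, 5): e=[24,8,0] → .  [on edge]
    (5,2)@(11, 5): e=[48,0,-16] → .  [on edge]
    (1,3)@(3, 7): e=[-4,28,8] → .
    (2,3)@(5, 7): e=[8,24,0] → .  [on edge]
    (8,3)@(17, 7): e=[80,0,-48] → .  [on edge]
  covered (3 px):
    . . . . . . . . .
    . X . . . . . . .
    . X X . . . . . .
    . . . . . . . . .

Final: 11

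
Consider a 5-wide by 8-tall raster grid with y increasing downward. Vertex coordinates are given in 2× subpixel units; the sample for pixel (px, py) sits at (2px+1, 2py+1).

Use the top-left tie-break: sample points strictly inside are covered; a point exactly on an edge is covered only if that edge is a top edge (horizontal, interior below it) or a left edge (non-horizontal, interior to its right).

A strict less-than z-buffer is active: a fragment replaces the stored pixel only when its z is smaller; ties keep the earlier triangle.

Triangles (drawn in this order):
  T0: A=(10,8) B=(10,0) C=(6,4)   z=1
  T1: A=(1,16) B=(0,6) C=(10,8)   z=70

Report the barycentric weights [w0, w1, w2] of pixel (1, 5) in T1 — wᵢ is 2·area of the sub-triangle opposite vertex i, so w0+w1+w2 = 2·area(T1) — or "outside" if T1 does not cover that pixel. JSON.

T0:
  2·area = 32  (B↔C swapped to make it positive)
  edge (10, 8)→(6, 4): d=(-4,-4) top-left  bias=+0
  edge (6, 4)→(10, 0): d=(4,-4) top-left  bias=+0
  edge (10, 0)→(10, 8): d=(0,8) right/bottom  bias=-1
    (1,0)@(3, 1): e=[0,-24,56] → ·  [on edge]
    (4,0)@(9, 1): e=[24,0,8] → █  [on edge]
    (2,1)@(5, 3): e=[0,-8,40] → ·  [on edge]
    (3,1)@(7, 3): e=[8,0,24] → █  [on edge]
    (2,2)@(5, 5): e=[-8,0,40] → ·  [on edge]
    (3,2)@(7, 5): e=[0,8,24] → █  [on edge]
    (1,3)@(3, 7): e=[-24,0,56] → ·  [on edge]
    (3,3)@(7, 7): e=[-8,16,24] → ·
    (4,3)@(9, 7): e=[0,24,8] → █  [on edge]
    (0,4)@(1, 9): e=[-40,0,72] → ·  [on edge]
    (4,4)@(9, 9): e=[-8,32,8] → ·
  covered (6 px):
    · · · · █
    · · · █ █
    · · · █ █
    · · · · █
    · · · · ·
    · · · · ·
    · · · · ·
    · · · · ·
T1:
  2·area = 98
  edge (1, 16)→(0, 6): d=(-1,-10) top-left  bias=+0
  edge (0, 6)→(10, 8): d=(10,2) right/bottom  bias=-1
  edge (10, 8)→(1, 16): d=(-9,8) right/bottom  bias=-1
    (0,3)@(1, 7): e=[9,8,81] → █
    (1,3)@(3, 7): e=[29,4,65] → █
    (2,3)@(5, 7): e=[49,0,49] → ·  [on edge]
    (0,4)@(1, 9): e=[7,28,63] → █
    (2,4)@(5, 9): e=[47,20,31] → █
    (3,4)@(7, 9): e=[67,16,15] → █
    (4,4)@(9, 9): e=[87,12,-1] → ·
    (0,5)@(1, 11): e=[5,48,45] → █
    (3,5)@(7, 11): e=[65,36,-3] → ·
    (0,6)@(1, 13): e=[3,68,27] → █
    (2,6)@(5, 13): e=[43,60,-5] → ·
    (0,7)@(1, 15): e=[1,88,9] → █
  covered (12 px):
    · · · · ·
    · · · · ·
    · · · · ·
    █ █ · · ·
    █ █ █ █ ·
    █ █ █ · ·
    █ █ · · ·
    █ · · · ·

Answer: [44,29,25]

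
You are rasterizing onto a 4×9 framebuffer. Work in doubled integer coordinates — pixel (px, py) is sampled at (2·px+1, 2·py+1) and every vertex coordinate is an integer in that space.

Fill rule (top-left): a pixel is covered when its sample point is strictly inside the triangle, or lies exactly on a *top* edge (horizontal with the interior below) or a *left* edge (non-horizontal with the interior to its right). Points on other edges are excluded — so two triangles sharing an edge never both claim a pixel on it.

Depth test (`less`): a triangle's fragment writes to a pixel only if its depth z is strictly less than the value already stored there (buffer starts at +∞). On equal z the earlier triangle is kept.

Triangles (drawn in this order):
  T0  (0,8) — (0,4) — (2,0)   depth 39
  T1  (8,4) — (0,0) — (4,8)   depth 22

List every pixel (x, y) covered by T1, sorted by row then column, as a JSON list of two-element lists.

T0:
  2·area = 8
  edge (0, 8)→(0, 4): d=(0,-4) top-left  bias=+0
  edge (0, 4)→(2, 0): d=(2,-4) top-left  bias=+0
  edge (2, 0)→(0, 8): d=(-2,8) right/bottom  bias=-1
    (0,1)@(1, 3): e=[4,2,2] → #
    (1,1)@(3, 3): e=[12,10,-14] → ·
    (0,2)@(1, 5): e=[4,6,-2] → ·
  covered (1 px):
    · · · ·
    # · · ·
    · · · ·
    · · · ·
    · · · ·
    · · · ·
    · · · ·
    · · · ·
    · · · ·
T1:
  2·area = 48  (B↔C swapped to make it positive)
  edge (8, 4)→(4, 8): d=(-4,4) right/bottom  bias=-1
  edge (4, 8)→(0, 0): d=(-4,-8) top-left  bias=+0
  edge (0, 0)→(8, 4): d=(8,4) right/bottom  bias=-1
    (0,0)@(1, 1): e=[40,4,4] → #
    (1,0)@(3, 1): e=[32,20,-4] → ·
    (0,1)@(1, 3): e=[32,-4,20] → ·
    (1,1)@(3, 3): e=[24,12,12] → #
    (2,1)@(5, 3): e=[16,28,4] → #
    (3,1)@(7, 3): e=[8,44,-4] → ·
    (1,2)@(3, 5): e=[16,4,28] → #
    (3,2)@(7, 5): e=[0,36,12] → ·  [on edge]
    (1,3)@(3, 7): e=[8,-4,44] → ·
    (2,3)@(5, 7): e=[0,12,36] → ·  [on edge]
    (1,4)@(3, 9): e=[0,-12,60] → ·  [on edge]
    (0,5)@(1, 11): e=[0,-36,84] → ·  [on edge]
  covered (5 px):
    # · · ·
    · # # ·
    · # # ·
    · · · ·
    · · · ·
    · · · ·
    · · · ·
    · · · ·
    · · · ·

Answer: [[0,0],[1,1],[2,1],[1,2],[2,2]]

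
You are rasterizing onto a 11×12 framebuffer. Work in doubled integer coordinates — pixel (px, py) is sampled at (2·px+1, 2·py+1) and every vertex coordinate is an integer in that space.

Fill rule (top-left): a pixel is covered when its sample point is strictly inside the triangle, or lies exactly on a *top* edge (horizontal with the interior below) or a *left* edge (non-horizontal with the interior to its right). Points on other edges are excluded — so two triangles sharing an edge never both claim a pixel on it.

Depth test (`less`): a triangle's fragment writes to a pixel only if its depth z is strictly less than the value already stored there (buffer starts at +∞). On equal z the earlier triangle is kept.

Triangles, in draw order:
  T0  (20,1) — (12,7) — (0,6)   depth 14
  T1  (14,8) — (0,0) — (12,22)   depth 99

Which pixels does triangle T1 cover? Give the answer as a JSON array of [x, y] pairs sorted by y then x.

T0:
  2·area = 80
  edge (20, 1)→(12, 7): d=(-8,6) right/bottom  bias=-1
  edge (12, 7)→(0, 6): d=(-12,-1) top-left  bias=+0
  edge (0, 6)→(20, 1): d=(20,-5) top-left  bias=+0
    (6,1)@(13, 3): e=[26,49,5] → #
    (7,1)@(15, 3): e=[14,51,15] → #
    (8,1)@(17, 3): e=[2,53,25] → #
    (9,1)@(19, 3): e=[-10,55,35] → ·
    (2,2)@(5, 5): e=[58,17,5] → #
    (3,2)@(7, 5): e=[46,19,15] → #
    (4,2)@(9, 5): e=[34,21,25] → #
    (5,2)@(11, 5): e=[22,23,35] → #
    (7,2)@(15, 5): e=[-2,27,55] → ·
    (8,2)@(17, 5): e=[-14,29,65] → ·
    (2,3)@(5, 7): e=[42,-7,45] → ·
    (3,3)@(7, 7): e=[30,-5,55] → ·
  covered (8 px):
    · · · · · · · · · · ·
    · · · · · · # # # · ·
    · · # # # # # · · · ·
    · · · · · · · · · · ·
    · · · · · · · · · · ·
    · · · · · · · · · · ·
    · · · · · · · · · · ·
    · · · · · · · · · · ·
    · · · · · · · · · · ·
    · · · · · · · · · · ·
    · · · · · · · · · · ·
    · · · · · · · · · · ·
T1:
  2·area = 212  (B↔C swapped to make it positive)
  edge (14, 8)→(12, 22): d=(-2,14) right/bottom  bias=-1
  edge (12, 22)→(0, 0): d=(-12,-22) top-left  bias=+0
  edge (0, 0)→(14, 8): d=(14,8) right/bottom  bias=-1
    (0,0)@(1, 1): e=[196,10,6] → #
    (1,0)@(3, 1): e=[168,54,-10] → ·
    (7,0)@(15, 1): e=[0,318,-106] → ·  [on edge]
    (0,1)@(1, 3): e=[192,-14,34] → ·
    (1,1)@(3, 3): e=[164,30,18] → #
    (2,1)@(5, 3): e=[136,74,2] → #
    (3,1)@(7, 3): e=[108,118,-14] → ·
    (1,2)@(3, 5): e=[160,6,46] → #
    (3,2)@(7, 5): e=[104,94,14] → #
    (4,2)@(9, 5): e=[76,138,-2] → ·
    (1,3)@(3, 7): e=[156,-18,74] → ·
    (2,3)@(5, 7): e=[128,26,58] → #
    (6,7)@(13, 15): e=[0,106,106] → ·  [on edge]
  covered (26 px):
    # · · · · · · · · · ·
    · # # · · · · · · · ·
    · # # # · · · · · · ·
    · · # # # # · · · · ·
    · · # # # # # · · · ·
    · · · # # # # · · · ·
    · · · · # # # · · · ·
    · · · · # # · · · · ·
    · · · · · # · · · · ·
    · · · · · # · · · · ·
    · · · · · · · · · · ·
    · · · · · · · · · · ·

Final: [[0,0],[1,1],[2,1],[1,2],[2,2],[3,2],[2,3],[3,3],[4,3],[5,3],[2,4],[3,4],[4,4],[5,4],[6,4],[3,5],[4,5],[5,5],[6,5],[4,6],[5,6],[6,6],[4,7],[5,7],[5,8],[5,9]]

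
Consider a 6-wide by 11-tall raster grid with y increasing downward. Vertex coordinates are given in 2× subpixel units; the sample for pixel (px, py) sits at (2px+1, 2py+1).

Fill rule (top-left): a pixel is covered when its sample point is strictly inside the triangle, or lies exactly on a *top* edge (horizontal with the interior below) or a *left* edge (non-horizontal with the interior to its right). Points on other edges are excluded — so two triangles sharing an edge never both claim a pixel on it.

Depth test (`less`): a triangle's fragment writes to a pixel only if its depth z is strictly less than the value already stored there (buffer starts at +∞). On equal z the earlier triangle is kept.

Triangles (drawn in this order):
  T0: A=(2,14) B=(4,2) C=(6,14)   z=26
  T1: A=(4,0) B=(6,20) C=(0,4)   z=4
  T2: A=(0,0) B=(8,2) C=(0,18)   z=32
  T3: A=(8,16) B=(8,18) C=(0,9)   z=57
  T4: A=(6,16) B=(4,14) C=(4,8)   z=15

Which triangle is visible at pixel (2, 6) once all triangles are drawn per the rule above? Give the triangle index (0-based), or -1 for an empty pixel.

T0:
  2·area = 48
  edge (2, 14)→(4, 2): d=(2,-12) top-left  bias=+0
  edge (4, 2)→(6, 14): d=(2,12) right/bottom  bias=-1
  edge (6, 14)→(2, 14): d=(-4,0) right/bottom  bias=-1
    (1,4)@(3, 9): e=[2,26,20] → #
    (2,4)@(5, 9): e=[26,2,20] → #
    (3,4)@(7, 9): e=[50,-22,20] → ·
    (1,5)@(3, 11): e=[6,30,12] → #
    (3,5)@(7, 11): e=[54,-18,12] → ·
    (1,6)@(3, 13): e=[10,34,4] → #
    (3,6)@(7, 13): e=[58,-14,4] → ·
    (1,7)@(3, 15): e=[14,38,-4] → ·
    (2,7)@(5, 15): e=[38,14,-4] → ·
  covered (6 px):
    · · · · · ·
    · · · · · ·
    · · · · · ·
    · · · · · ·
    · # # · · ·
    · # # · · ·
    · # # · · ·
    · · · · · ·
    · · · · · ·
    · · · · · ·
    · · · · · ·
T1:
  2·area = 88
  edge (4, 0)→(6, 20): d=(2,20) right/bottom  bias=-1
  edge (6, 20)→(0, 4): d=(-6,-16) top-left  bias=+0
  edge (0, 4)→(4, 0): d=(4,-4) top-left  bias=+0
    (1,0)@(3, 1): e=[22,66,0] → #  [on edge]
    (2,0)@(5, 1): e=[-18,98,8] → ·
    (0,1)@(1, 3): e=[66,22,0] → #  [on edge]
    (2,1)@(5, 3): e=[-14,86,16] → ·
    (0,2)@(1, 5): e=[70,10,8] → #
    (2,2)@(5, 5): e=[-10,74,24] → ·
    (0,3)@(1, 7): e=[74,-2,16] → ·
    (1,3)@(3, 7): e=[34,30,24] → #
    (2,3)@(5, 7): e=[-6,62,32] → ·
    (1,4)@(3, 9): e=[38,18,32] → #
    (2,4)@(5, 9): e=[-2,50,40] → ·
    (1,5)@(3, 11): e=[42,6,40] → #
  covered (12 px):
    · # · · · ·
    # # · · · ·
    # # · · · ·
    · # · · · ·
    · # · · · ·
    · # # · · ·
    · · # · · ·
    · · # · · ·
    · · # · · ·
    · · · · · ·
    · · · · · ·
T2:
  2·area = 144
  edge (0, 0)→(8, 2): d=(8,2) right/bottom  bias=-1
  edge (8, 2)→(0, 18): d=(-8,16) right/bottom  bias=-1
  edge (0, 18)→(0, 0): d=(0,-18) top-left  bias=+0
    (0,0)@(1, 1): e=[6,120,18] → #
    (1,0)@(3, 1): e=[2,88,54] → #
    (2,0)@(5, 1): e=[-2,56,90] → ·
    (0,1)@(1, 3): e=[22,104,18] → #
    (2,1)@(5, 3): e=[14,40,90] → #
    (3,1)@(7, 3): e=[10,8,126] → #
    (4,1)@(9, 3): e=[6,-24,162] → ·
    (0,2)@(1, 5): e=[38,88,18] → #
    (3,2)@(7, 5): e=[26,-8,126] → ·
    (0,3)@(1, 7): e=[54,72,18] → #
    (3,3)@(7, 7): e=[42,-24,126] → ·
    (0,4)@(1, 9): e=[70,56,18] → #
  covered (18 px):
    # # · · · ·
    # # # # · ·
    # # # · · ·
    # # # · · ·
    # # · · · ·
    # # · · · ·
    # · · · · ·
    # · · · · ·
    · · · · · ·
    · · · · · ·
    · · · · · ·
T3:
  2·area = 16
  edge (8, 16)→(8, 18): d=(0,2) right/bottom  bias=-1
  edge (8, 18)→(0, 9): d=(-8,-9) top-left  bias=+0
  edge (0, 9)→(8, 16): d=(8,7) right/bottom  bias=-1
  covered (0 px):
    · · · · · ·
    · · · · · ·
    · · · · · ·
    · · · · · ·
    · · · · · ·
    · · · · · ·
    · · · · · ·
    · · · · · ·
    · · · · · ·
    · · · · · ·
    · · · · · ·
T4:
  2·area = 12
  edge (6, 16)→(4, 14): d=(-2,-2) top-left  bias=+0
  edge (4, 14)→(4, 8): d=(0,-6) top-left  bias=+0
  edge (4, 8)→(6, 16): d=(2,8) right/bottom  bias=-1
    (0,5)@(1, 11): e=[0,-18,30] → ·  [on edge]
    (1,6)@(3, 13): e=[0,-6,18] → ·  [on edge]
    (2,6)@(5, 13): e=[4,6,2] → #
    (3,6)@(7, 13): e=[8,18,-14] → ·
    (2,7)@(5, 15): e=[0,6,6] → #  [on edge]
    (3,7)@(7, 15): e=[4,18,-10] → ·
    (2,8)@(5, 17): e=[-4,6,10] → ·
    (3,8)@(7, 17): e=[0,18,-6] → ·  [on edge]
    (4,9)@(9, 19): e=[0,30,-18] → ·  [on edge]
    (5,10)@(11, 21): e=[0,42,-30] → ·  [on edge]
  covered (2 px):
    · · · · · ·
    · · · · · ·
    · · · · · ·
    · · · · · ·
    · · · · · ·
    · · · · · ·
    · · # · · ·
    · · # · · ·
    · · · · · ·
    · · · · · ·
    · · · · · ·

Z-buffer (winner per pixel, '.' = empty):
  2 1 . . . .
  1 1 2 2 . .
  1 1 2 . . .
  2 1 2 . . .
  2 1 0 . . .
  2 1 1 . . .
  2 0 1 . . .
  2 . 1 . . .
  . . 1 . . .
  . . . . . .
  . . . . . .

Answer: 1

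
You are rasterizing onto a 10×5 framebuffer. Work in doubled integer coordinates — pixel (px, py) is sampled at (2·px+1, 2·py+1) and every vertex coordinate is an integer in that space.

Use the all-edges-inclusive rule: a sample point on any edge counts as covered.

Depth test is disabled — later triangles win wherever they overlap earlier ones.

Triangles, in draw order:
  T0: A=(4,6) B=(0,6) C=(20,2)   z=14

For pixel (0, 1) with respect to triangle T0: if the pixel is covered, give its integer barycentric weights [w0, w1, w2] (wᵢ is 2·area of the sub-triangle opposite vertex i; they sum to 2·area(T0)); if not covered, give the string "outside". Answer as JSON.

T0:
  2·area = 16
  edge (4, 6)→(0, 6): d=(-4,0) inclusive
  edge (0, 6)→(20, 2): d=(20,-4) inclusive
  edge (20, 2)→(4, 6): d=(-16,4) inclusive
    (7,1)@(15, 3): e=[12,0,4] → █  [on edge]
    (8,1)@(17, 3): e=[12,8,-4] → ·
    (2,2)@(5, 5): e=[4,0,12] → █  [on edge]
    (3,2)@(7, 5): e=[4,8,4] → █
    (4,2)@(9, 5): e=[4,16,-4] → ·
    (7,2)@(15, 5): e=[4,40,-28] → ·
    (2,3)@(5, 7): e=[-4,40,-20] → ·
    (3,3)@(7, 7): e=[-4,48,-28] → ·
  covered (3 px):
    · · · · · · · · · ·
    · · · · · · · █ · ·
    · · █ █ · · · · · ·
    · · · · · · · · · ·
    · · · · · · · · · ·

Final: "outside"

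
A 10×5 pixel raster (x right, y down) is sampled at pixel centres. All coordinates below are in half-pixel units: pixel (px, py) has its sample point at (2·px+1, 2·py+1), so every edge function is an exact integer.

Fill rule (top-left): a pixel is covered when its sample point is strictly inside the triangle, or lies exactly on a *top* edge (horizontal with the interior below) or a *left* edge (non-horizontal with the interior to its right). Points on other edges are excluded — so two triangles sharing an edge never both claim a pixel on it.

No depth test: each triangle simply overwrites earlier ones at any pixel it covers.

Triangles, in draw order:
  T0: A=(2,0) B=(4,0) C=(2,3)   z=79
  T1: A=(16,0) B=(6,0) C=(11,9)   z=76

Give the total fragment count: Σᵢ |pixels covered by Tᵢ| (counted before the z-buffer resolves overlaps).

T0:
  2·area = 6
  edge (2, 0)→(4, 0): d=(2,0) top-left  bias=+0
  edge (4, 0)→(2, 3): d=(-2,3) right/bottom  bias=-1
  edge (2, 3)→(2, 0): d=(0,-3) top-left  bias=+0
    (1,0)@(3, 1): e=[2,1,3] → █
    (2,0)@(5, 1): e=[2,-5,9] → ·
    (1,1)@(3, 3): e=[6,-3,3] → ·
  covered (1 px):
    · █ · · · · · · · ·
    · · · · · · · · · ·
    · · · · · · · · · ·
    · · · · · · · · · ·
    · · · · · · · · · ·
T1:
  2·area = 90  (B↔C swapped to make it positive)
  edge (16, 0)→(11, 9): d=(-5,9) right/bottom  bias=-1
  edge (11, 9)→(6, 0): d=(-5,-9) top-left  bias=+0
  edge (6, 0)→(16, 0): d=(10,0) top-left  bias=+0
    (3,0)@(7, 1): e=[76,4,10] → █
    (4,0)@(9, 1): e=[58,22,10] → █
    (5,0)@(11, 1): e=[40,40,10] → █
    (6,0)@(13, 1): e=[22,58,10] → █
    (7,0)@(15, 1): e=[4,76,10] → █
    (8,0)@(17, 1): e=[-14,94,10] → ·
    (3,1)@(7, 3): e=[66,-6,30] → ·
    (4,1)@(9, 3): e=[48,12,30] → █
    (7,1)@(15, 3): e=[-6,66,30] → ·
    (4,2)@(9, 5): e=[38,2,50] → █
    (7,2)@(15, 5): e=[-16,56,50] → ·
    (4,3)@(9, 7): e=[28,-8,70] → ·
    (5,4)@(11, 9): e=[0,0,90] → ·  [on edge]
  covered (12 px):
    · · · █ █ █ █ █ · ·
    · · · · █ █ █ · · ·
    · · · · █ █ █ · · ·
    · · · · · █ · · · ·
    · · · · · · · · · ·

Result: 13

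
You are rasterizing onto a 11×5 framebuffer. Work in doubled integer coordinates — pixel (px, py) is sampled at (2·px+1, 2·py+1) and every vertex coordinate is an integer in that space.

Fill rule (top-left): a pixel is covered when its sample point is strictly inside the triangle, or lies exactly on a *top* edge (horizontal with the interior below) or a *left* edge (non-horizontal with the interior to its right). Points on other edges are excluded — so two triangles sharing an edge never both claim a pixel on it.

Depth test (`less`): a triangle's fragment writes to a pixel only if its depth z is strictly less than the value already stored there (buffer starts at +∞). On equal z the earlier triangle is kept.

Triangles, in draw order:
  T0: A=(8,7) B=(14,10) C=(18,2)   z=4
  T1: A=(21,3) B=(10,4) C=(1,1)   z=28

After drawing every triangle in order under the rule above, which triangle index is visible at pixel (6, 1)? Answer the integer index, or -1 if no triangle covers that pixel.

T0:
  2·area = 60  (B↔C swapped to make it positive)
  edge (8, 7)→(18, 2): d=(10,-5) top-left  bias=+0
  edge (18, 2)→(14, 10): d=(-4,8) right/bottom  bias=-1
  edge (14, 10)→(8, 7): d=(-6,-3) top-left  bias=+0
    (8,1)@(17, 3): e=[5,4,51] → #
    (9,1)@(19, 3): e=[15,-12,57] → ·
    (6,2)@(13, 5): e=[5,28,27] → #
    (7,2)@(15, 5): e=[15,12,33] → #
    (8,2)@(17, 5): e=[25,-4,39] → ·
    (4,3)@(9, 7): e=[5,52,3] → #
    (5,3)@(11, 7): e=[15,36,9] → #
    (8,3)@(17, 7): e=[45,-12,27] → ·
    (4,4)@(9, 9): e=[25,44,-9] → ·
    (5,4)@(11, 9): e=[35,28,-3] → ·
    (6,4)@(13, 9): e=[45,12,3] → #
    (7,4)@(15, 9): e=[55,-4,9] → ·
  covered (8 px):
    · · · · · · · · · · ·
    · · · · · · · · # · ·
    · · · · · · # # · · ·
    · · · · # # # # · · ·
    · · · · · · # · · · ·
T1:
  2·area = 42
  edge (21, 3)→(10, 4): d=(-11,1) right/bottom  bias=-1
  edge (10, 4)→(1, 1): d=(-9,-3) top-left  bias=+0
  edge (1, 1)→(21, 3): d=(20,2) right/bottom  bias=-1
    (0,0)@(1, 1): e=[42,0,0] → ·  [on edge]
    (3,1)@(7, 3): e=[14,0,28] → #  [on edge]
    (4,1)@(9, 3): e=[12,6,24] → #
    (5,1)@(11, 3): e=[10,12,20] → #
    (6,1)@(13, 3): e=[8,18,16] → #
    (7,1)@(15, 3): e=[6,24,12] → #
    (8,1)@(17, 3): e=[4,30,8] → #
    (9,1)@(19, 3): e=[2,36,4] → #
    (10,1)@(21, 3): e=[0,42,0] → ·  [on edge]
    (3,2)@(7, 5): e=[-8,-18,68] → ·
    (4,2)@(9, 5): e=[-10,-12,64] → ·
    (5,2)@(11, 5): e=[-12,-6,60] → ·
    (6,2)@(13, 5): e=[-14,0,56] → ·  [on edge]
    (9,3)@(19, 7): e=[-42,0,84] → ·  [on edge]
  covered (7 px):
    · · · · · · · · · · ·
    · · · # # # # # # # ·
    · · · · · · · · · · ·
    · · · · · · · · · · ·
    · · · · · · · · · · ·

Z-buffer (winner per pixel, '.' = empty):
  . . . . . . . . . . .
  . . . 1 1 1 1 1 0 1 .
  . . . . . . 0 0 . . .
  . . . . 0 0 0 0 . . .
  . . . . . . 0 . . . .

Answer: 1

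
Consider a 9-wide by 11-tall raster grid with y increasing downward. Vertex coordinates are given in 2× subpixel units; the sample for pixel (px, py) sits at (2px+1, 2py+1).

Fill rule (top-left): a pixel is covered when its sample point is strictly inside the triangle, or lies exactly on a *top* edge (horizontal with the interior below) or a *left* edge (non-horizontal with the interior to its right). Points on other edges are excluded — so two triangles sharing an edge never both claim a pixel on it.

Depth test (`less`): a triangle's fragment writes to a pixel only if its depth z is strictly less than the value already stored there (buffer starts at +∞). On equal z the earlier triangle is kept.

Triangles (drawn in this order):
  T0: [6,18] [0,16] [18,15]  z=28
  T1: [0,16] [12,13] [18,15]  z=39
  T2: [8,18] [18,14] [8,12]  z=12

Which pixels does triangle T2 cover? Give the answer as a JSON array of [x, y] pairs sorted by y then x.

T0:
  2·area = 42
  edge (6, 18)→(0, 16): d=(-6,-2) top-left  bias=+0
  edge (0, 16)→(18, 15): d=(18,-1) top-left  bias=+0
  edge (18, 15)→(6, 18): d=(-12,3) right/bottom  bias=-1
    (1,8)@(3, 17): e=[0,21,21] → #  [on edge]
    (2,8)@(5, 17): e=[4,23,15] → #
    (3,8)@(7, 17): e=[8,25,9] → #
    (4,8)@(9, 17): e=[12,27,3] → #
    (5,8)@(11, 17): e=[16,29,-3] → ·
    (1,9)@(3, 19): e=[-12,57,-3] → ·
    (2,9)@(5, 19): e=[-8,59,-9] → ·
    (3,9)@(7, 19): e=[-4,61,-15] → ·
    (4,9)@(9, 19): e=[0,63,-21] → ·  [on edge]
    (7,10)@(15, 21): e=[0,105,-63] → ·  [on edge]
  covered (4 px):
    · · · · · · · · ·
    · · · · · · · · ·
    · · · · · · · · ·
    · · · · · · · · ·
    · · · · · · · · ·
    · · · · · · · · ·
    · · · · · · · · ·
    · · · · · · · · ·
    · # # # # · · · ·
    · · · · · · · · ·
    · · · · · · · · ·
T1:
  2·area = 42
  edge (0, 16)→(12, 13): d=(12,-3) top-left  bias=+0
  edge (12, 13)→(18, 15): d=(6,2) right/bottom  bias=-1
  edge (18, 15)→(0, 16): d=(-18,1) right/bottom  bias=-1
    (2,7)@(5, 15): e=[3,26,13] → #
    (3,7)@(7, 15): e=[9,22,11] → #
    (4,7)@(9, 15): e=[15,18,9] → #
    (5,7)@(11, 15): e=[21,14,7] → #
    (6,7)@(13, 15): e=[27,10,5] → #
    (7,7)@(15, 15): e=[33,6,3] → #
    (8,7)@(17, 15): e=[39,2,1] → #
    (2,8)@(5, 17): e=[27,38,-23] → ·
    (3,8)@(7, 17): e=[33,34,-25] → ·
    (4,8)@(9, 17): e=[39,30,-27] → ·
    (5,8)@(11, 17): e=[45,26,-29] → ·
    (6,8)@(13, 17): e=[51,22,-31] → ·
  covered (7 px):
    · · · · · · · · ·
    · · · · · · · · ·
    · · · · · · · · ·
    · · · · · · · · ·
    · · · · · · · · ·
    · · · · · · · · ·
    · · · · · · · · ·
    · · # # # # # # #
    · · · · · · · · ·
    · · · · · · · · ·
    · · · · · · · · ·
T2:
  2·area = 60  (B↔C swapped to make it positive)
  edge (8, 18)→(8, 12): d=(0,-6) top-left  bias=+0
  edge (8, 12)→(18, 14): d=(10,2) right/bottom  bias=-1
  edge (18, 14)→(8, 18): d=(-10,4) right/bottom  bias=-1
    (1,5)@(3, 11): e=[-30,0,90] → ·  [on edge]
    (4,6)@(9, 13): e=[6,8,46] → #
    (5,6)@(11, 13): e=[18,4,38] → #
    (6,6)@(13, 13): e=[30,0,30] → ·  [on edge]
    (4,7)@(9, 15): e=[6,28,26] → #
    (6,7)@(13, 15): e=[30,20,10] → #
    (7,7)@(15, 15): e=[42,16,2] → #
    (8,7)@(17, 15): e=[54,12,-6] → ·
    (4,8)@(9, 17): e=[6,48,6] → #
    (5,8)@(11, 17): e=[18,44,-2] → ·
    (6,8)@(13, 17): e=[30,40,-10] → ·
    (7,8)@(15, 17): e=[42,36,-18] → ·
  covered (7 px):
    · · · · · · · · ·
    · · · · · · · · ·
    · · · · · · · · ·
    · · · · · · · · ·
    · · · · · · · · ·
    · · · · · · · · ·
    · · · · # # · · ·
    · · · · # # # # ·
    · · · · # · · · ·
    · · · · · · · · ·
    · · · · · · · · ·

Answer: [[4,6],[5,6],[4,7],[5,7],[6,7],[7,7],[4,8]]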